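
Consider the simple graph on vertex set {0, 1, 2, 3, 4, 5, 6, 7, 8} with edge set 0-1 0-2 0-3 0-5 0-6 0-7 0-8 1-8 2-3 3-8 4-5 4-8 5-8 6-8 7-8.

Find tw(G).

A width-2 tree decomposition is:
Bags: B1 = {0, 7, 8}  B2 = {0, 3, 8}  B3 = {0, 5, 8}  B4 = {0, 1, 8}  B5 = {0, 2, 3}  B6 = {4, 5, 8}  B7 = {0, 6, 8}
Tree: B1–B2, B2–B3, B1–B4, B2–B5, B3–B6, B4–B7
Every bag has size at most 3, so the width is 3 − 1 = 2 and tw(G) ≤ 2. Conversely, {0, 1, 8} is a clique of size 3, and the vertices of any clique must share a bag in every tree decomposition; so some bag has ≥ 3 vertices and tw(G) ≥ 2. Therefore the treewidth is 2.

2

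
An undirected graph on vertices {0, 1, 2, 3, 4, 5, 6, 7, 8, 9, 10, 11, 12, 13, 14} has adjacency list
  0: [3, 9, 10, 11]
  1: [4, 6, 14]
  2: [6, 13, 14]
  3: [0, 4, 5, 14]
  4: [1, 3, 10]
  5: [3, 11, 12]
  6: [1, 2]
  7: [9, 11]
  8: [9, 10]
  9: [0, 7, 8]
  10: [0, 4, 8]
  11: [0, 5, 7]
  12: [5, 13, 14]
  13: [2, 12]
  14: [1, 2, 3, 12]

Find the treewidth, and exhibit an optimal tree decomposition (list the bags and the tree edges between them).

Every bag has size at most 4, so the width is 4 − 1 = 3 and tw(G) ≤ 3. For the lower bound: the 4 vertex sets {2,6,13}, {12}, {14}, {1,3,4,5} are disjoint, each induces a connected subgraph, and every pair is joined by at least one edge of G. Contracting each set to a single vertex therefore yields K_{4} as a minor, and since treewidth is minor-monotone, tw(G) ≥ tw(K_{4}) = 3. The upper and lower bounds meet at 3, so that is the treewidth.

Treewidth 3.
One such decomposition:
Bags: B1 = {2, 6, 12, 13}  B2 = {2, 6, 12, 14}  B3 = {1, 6, 12, 14}  B4 = {1, 5, 12, 14}  B5 = {1, 3, 5, 14}  B6 = {1, 3, 4, 5}  B7 = {3, 4, 5, 11}  B8 = {0, 3, 4, 11}  B9 = {0, 4, 10, 11}  B10 = {0, 7, 10, 11}  B11 = {0, 7, 9, 10}  B12 = {7, 8, 9, 10}
Tree: B1–B2, B2–B3, B3–B4, B4–B5, B5–B6, B6–B7, B7–B8, B8–B9, B9–B10, B10–B11, B11–B12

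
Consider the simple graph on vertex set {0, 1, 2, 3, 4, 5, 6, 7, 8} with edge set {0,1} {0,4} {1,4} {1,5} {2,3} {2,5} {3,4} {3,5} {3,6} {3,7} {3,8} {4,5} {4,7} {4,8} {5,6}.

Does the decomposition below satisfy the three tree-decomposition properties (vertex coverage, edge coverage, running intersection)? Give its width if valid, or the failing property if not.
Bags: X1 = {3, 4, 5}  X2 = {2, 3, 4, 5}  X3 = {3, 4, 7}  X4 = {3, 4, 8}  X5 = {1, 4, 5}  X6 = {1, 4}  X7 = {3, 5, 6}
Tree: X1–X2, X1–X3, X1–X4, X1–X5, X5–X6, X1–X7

A tree decomposition must satisfy three properties: every vertex lies in some bag; for every edge, both endpoints lie together in some bag; and for every vertex, the bags containing it form a connected subtree. Here vertex 0 appears in no bag, so the decomposition is invalid.

No — vertex 0 appears in no bag.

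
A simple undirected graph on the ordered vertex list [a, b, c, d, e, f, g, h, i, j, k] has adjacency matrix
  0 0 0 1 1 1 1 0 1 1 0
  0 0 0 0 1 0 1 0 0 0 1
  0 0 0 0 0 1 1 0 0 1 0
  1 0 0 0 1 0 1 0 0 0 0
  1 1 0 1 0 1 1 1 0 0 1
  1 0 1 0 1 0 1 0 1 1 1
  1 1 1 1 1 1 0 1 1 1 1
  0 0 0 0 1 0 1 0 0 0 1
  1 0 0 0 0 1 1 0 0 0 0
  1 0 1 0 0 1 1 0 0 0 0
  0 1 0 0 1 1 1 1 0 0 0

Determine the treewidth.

A width-3 tree decomposition is:
Bags: B1 = {e, f, g, k}  B2 = {a, e, f, g}  B3 = {a, d, e, g}  B4 = {a, f, g, i}  B5 = {b, e, g, k}  B6 = {e, g, h, k}  B7 = {a, f, g, j}  B8 = {c, f, g, j}
Tree: B1–B2, B2–B3, B2–B4, B1–B5, B5–B6, B2–B7, B7–B8
The largest bag has 4 vertices, giving width 3; this decomposition certifies tw(G) ≤ 3. On the other hand G contains the 4-clique {a, d, e, g}. A clique must lie in a single bag of any decomposition, so no decomposition can have width below 3. The upper and lower bounds meet at 3, so that is the treewidth.

3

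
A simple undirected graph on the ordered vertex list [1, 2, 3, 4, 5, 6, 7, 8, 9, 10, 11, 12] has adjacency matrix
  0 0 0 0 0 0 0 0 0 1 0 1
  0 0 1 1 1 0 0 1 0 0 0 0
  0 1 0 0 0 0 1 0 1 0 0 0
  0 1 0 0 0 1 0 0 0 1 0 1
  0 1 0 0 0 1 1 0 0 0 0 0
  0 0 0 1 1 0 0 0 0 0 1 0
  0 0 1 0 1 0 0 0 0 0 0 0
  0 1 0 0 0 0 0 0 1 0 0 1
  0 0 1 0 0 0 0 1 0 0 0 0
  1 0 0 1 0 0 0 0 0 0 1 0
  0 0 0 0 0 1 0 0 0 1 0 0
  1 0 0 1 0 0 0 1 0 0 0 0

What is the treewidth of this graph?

3

A width-3 tree decomposition is:
Bags: B1 = {1, 6, 10, 11}  B2 = {1, 4, 6, 10}  B3 = {1, 4, 6, 12}  B4 = {4, 5, 6, 12}  B5 = {2, 4, 5, 12}  B6 = {2, 5, 8, 12}  B7 = {2, 5, 7, 8}  B8 = {2, 3, 7, 8}  B9 = {3, 7, 8, 9}
Tree: B1–B2, B2–B3, B3–B4, B4–B5, B5–B6, B6–B7, B7–B8, B8–B9
The largest bag has 4 vertices, giving width 3; this decomposition certifies tw(G) ≤ 3. For the lower bound: the 4 vertex sets {1,10,11}, {6}, {4}, {2,5,8,12} are disjoint, each induces a connected subgraph, and every pair is joined by at least one edge of G. Contracting each set to a single vertex therefore yields K_{4} as a minor, and since treewidth is minor-monotone, tw(G) ≥ tw(K_{4}) = 3. Hence tw(G) = 3 exactly.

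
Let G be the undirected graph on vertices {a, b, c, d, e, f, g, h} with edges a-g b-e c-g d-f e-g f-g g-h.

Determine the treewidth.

1

A width-1 tree decomposition is:
Bags: B1 = {e, g}  B2 = {b, e}  B3 = {c, g}  B4 = {g, h}  B5 = {a, g}  B6 = {f, g}  B7 = {d, f}
Tree: B1–B2, B1–B3, B3–B4, B3–B5, B1–B6, B6–B7
Every bag has size at most 2, so the width is 2 − 1 = 1 and tw(G) ≤ 1. G has an edge, so its treewidth is at least 1. Combining the bounds, tw(G) = 1.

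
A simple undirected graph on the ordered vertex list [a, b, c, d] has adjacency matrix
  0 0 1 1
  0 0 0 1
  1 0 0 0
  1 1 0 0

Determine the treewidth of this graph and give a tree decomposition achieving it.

Treewidth 1.
Bags: B1 = {b, d}  B2 = {a, d}  B3 = {a, c}
Tree: B1–B2, B2–B3

The largest bag has 2 vertices, giving width 1; this decomposition certifies tw(G) ≤ 1. Since G has at least one edge (e.g. b–d), it is not an edgeless graph, so tw(G) ≥ 1. The upper and lower bounds meet at 1, so that is the treewidth.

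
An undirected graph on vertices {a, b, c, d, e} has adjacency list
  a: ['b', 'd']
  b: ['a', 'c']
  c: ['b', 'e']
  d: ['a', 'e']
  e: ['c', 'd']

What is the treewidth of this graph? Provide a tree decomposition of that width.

The largest bag has 3 vertices, giving width 2; this decomposition certifies tw(G) ≤ 2. Since d–e–c–b–a–d is a cycle in G, G is not acyclic. Forests are exactly the graphs of treewidth ≤ 1, so tw(G) ≥ 2. The upper and lower bounds meet at 2, so that is the treewidth.

Treewidth 2.
One optimal decomposition is:
Bags: B1 = {c, d, e}  B2 = {b, c, d}  B3 = {a, b, d}
Tree: B1–B2, B2–B3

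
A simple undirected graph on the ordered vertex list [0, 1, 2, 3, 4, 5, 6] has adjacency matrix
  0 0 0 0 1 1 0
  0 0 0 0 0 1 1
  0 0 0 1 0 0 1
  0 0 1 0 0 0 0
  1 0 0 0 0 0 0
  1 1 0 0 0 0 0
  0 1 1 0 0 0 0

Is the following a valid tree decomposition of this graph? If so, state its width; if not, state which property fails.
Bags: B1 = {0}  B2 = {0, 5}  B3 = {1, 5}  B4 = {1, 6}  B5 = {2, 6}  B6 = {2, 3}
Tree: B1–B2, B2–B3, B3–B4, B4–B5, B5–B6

A tree decomposition must satisfy three properties: every vertex lies in some bag; for every edge, both endpoints lie together in some bag; and for every vertex, the bags containing it form a connected subtree. Here vertex 4 appears in no bag, so the decomposition is invalid.

No — vertex 4 appears in no bag.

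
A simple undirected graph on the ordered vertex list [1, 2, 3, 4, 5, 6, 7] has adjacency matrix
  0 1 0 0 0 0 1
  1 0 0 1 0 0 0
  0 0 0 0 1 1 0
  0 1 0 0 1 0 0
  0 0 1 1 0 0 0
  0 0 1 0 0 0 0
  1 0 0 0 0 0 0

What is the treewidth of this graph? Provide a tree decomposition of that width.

The largest bag has 2 vertices, giving width 1; this decomposition certifies tw(G) ≤ 1. G has an edge, so its treewidth is at least 1. The upper and lower bounds meet at 1, so that is the treewidth.

Treewidth 1.
One optimal decomposition is:
Bags: B1 = {1, 7}  B2 = {1, 2}  B3 = {2, 4}  B4 = {4, 5}  B5 = {3, 5}  B6 = {3, 6}
Tree: B1–B2, B2–B3, B3–B4, B4–B5, B5–B6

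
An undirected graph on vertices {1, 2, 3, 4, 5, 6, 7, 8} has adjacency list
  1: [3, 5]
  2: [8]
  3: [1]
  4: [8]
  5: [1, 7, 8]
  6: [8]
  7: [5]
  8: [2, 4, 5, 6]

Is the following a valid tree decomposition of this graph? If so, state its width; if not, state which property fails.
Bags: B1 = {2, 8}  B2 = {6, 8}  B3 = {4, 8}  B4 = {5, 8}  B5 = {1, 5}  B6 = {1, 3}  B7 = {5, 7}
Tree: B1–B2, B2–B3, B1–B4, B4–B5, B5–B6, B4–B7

Yes; width 1.

Every vertex of G appears in some bag (union = {1, 2, 3, 4, 5, 6, 7, 8}); every edge is covered by a bag; and for each vertex v the set of bags containing v is connected in the bag tree. The decomposition is therefore valid. The largest bag has 2 vertices, so the width is 1.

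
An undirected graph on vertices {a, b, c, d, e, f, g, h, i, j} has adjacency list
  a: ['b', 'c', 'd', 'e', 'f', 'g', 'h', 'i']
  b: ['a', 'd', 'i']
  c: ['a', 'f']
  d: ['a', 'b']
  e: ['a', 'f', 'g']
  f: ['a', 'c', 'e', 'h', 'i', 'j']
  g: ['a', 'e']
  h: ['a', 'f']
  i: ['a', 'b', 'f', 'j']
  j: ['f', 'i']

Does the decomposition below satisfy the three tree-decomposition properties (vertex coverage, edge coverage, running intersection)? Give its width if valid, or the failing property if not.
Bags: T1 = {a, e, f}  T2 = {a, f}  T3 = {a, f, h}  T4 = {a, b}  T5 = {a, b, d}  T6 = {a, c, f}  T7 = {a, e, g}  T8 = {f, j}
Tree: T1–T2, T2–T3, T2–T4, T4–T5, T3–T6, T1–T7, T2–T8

A tree decomposition must satisfy three properties: every vertex lies in some bag; for every edge, both endpoints lie together in some bag; and for every vertex, the bags containing it form a connected subtree. Here vertex i appears in no bag, so the decomposition is invalid.

No — vertex i appears in no bag.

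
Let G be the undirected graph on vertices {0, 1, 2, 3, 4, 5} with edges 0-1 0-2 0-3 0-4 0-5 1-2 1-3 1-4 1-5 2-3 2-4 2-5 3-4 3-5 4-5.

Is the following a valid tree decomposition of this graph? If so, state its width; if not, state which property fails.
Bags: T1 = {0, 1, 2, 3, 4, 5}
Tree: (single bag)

Every vertex of G appears in some bag (union = {0, 1, 2, 3, 4, 5}); every edge is covered by a bag; and for each vertex v the set of bags containing v is connected in the bag tree. The decomposition is therefore valid. The largest bag has 6 vertices, so the width is 5.

Yes; width 5.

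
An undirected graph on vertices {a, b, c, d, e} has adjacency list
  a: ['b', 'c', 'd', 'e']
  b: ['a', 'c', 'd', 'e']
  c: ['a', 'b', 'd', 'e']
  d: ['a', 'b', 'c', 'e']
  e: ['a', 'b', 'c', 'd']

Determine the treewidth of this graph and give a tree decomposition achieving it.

With just one bag of size 5, the width is 5 − 1 = 4, so tw(G) ≤ 4. On the other hand G contains the 5-clique {a, b, c, d, e}. A clique must lie in a single bag of any decomposition, so no decomposition can have width below 4. Combining the bounds, tw(G) = 4.

Treewidth 4.
One such decomposition:
Bags: B1 = {a, b, c, d, e}
Tree: (single bag)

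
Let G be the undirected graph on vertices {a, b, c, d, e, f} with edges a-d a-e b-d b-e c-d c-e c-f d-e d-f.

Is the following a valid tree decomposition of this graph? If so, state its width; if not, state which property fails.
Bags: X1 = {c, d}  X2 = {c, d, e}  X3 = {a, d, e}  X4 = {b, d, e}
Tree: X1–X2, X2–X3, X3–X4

No — vertex f appears in no bag.

A tree decomposition must satisfy three properties: every vertex lies in some bag; for every edge, both endpoints lie together in some bag; and for every vertex, the bags containing it form a connected subtree. Here vertex f appears in no bag, so the decomposition is invalid.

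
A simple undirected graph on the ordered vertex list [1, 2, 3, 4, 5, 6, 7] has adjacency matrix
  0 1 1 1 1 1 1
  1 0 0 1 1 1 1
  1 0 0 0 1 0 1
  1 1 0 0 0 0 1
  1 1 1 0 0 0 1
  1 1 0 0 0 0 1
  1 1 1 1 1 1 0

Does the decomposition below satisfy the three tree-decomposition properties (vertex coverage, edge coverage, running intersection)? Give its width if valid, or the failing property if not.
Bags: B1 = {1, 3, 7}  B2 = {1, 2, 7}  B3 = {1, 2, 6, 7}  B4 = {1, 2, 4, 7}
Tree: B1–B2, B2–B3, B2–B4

A tree decomposition must satisfy three properties: every vertex lies in some bag; for every edge, both endpoints lie together in some bag; and for every vertex, the bags containing it form a connected subtree. Here vertex 5 appears in no bag, so the decomposition is invalid.

No — vertex 5 appears in no bag.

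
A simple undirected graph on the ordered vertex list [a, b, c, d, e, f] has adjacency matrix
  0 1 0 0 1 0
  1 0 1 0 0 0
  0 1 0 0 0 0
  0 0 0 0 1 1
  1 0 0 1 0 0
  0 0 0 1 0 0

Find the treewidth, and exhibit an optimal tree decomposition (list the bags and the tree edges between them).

Treewidth 1.
One optimal decomposition is:
Bags: B1 = {b, c}  B2 = {a, b}  B3 = {a, e}  B4 = {d, e}  B5 = {d, f}
Tree: B1–B2, B2–B3, B3–B4, B4–B5

Each bag holds 2 vertices, so the decomposition has width 1, which upper-bounds the treewidth. Any graph with an edge has treewidth ≥ 1, and G has the edge c–b. Therefore the treewidth is 1.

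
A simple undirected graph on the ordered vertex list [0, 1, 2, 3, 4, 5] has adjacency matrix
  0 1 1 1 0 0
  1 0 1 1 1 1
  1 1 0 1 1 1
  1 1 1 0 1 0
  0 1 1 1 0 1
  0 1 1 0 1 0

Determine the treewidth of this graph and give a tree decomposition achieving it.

The largest bag has 4 vertices, giving width 3; this decomposition certifies tw(G) ≤ 3. For the lower bound, the 4 vertices {0, 1, 2, 3} are pairwise adjacent, and any tree decomposition puts a clique entirely inside one bag — forcing width ≥ 3. The upper and lower bounds meet at 3, so that is the treewidth.

Treewidth 3.
Bags: B1 = {1, 2, 3, 4}  B2 = {1, 2, 4, 5}  B3 = {0, 1, 2, 3}
Tree: B1–B2, B1–B3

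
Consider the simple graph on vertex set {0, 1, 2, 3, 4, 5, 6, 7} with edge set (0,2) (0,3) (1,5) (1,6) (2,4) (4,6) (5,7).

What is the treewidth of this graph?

1

A width-1 tree decomposition is:
Bags: B1 = {0, 3}  B2 = {0, 2}  B3 = {2, 4}  B4 = {4, 6}  B5 = {1, 6}  B6 = {1, 5}  B7 = {5, 7}
Tree: B1–B2, B2–B3, B3–B4, B4–B5, B5–B6, B6–B7
The largest bag has 2 vertices, giving width 1; this decomposition certifies tw(G) ≤ 1. G has an edge, so its treewidth is at least 1. The upper and lower bounds meet at 1, so that is the treewidth.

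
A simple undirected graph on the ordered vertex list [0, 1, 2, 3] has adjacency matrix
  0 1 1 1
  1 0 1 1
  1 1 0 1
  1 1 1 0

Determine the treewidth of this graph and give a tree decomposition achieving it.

With just one bag of size 4, the width is 4 − 1 = 3, so tw(G) ≤ 3. For the lower bound, the 4 vertices {0, 1, 2, 3} are pairwise adjacent, and any tree decomposition puts a clique entirely inside one bag — forcing width ≥ 3. Hence tw(G) = 3 exactly.

Treewidth 3.
One such decomposition:
Bags: B1 = {0, 1, 2, 3}
Tree: (single bag)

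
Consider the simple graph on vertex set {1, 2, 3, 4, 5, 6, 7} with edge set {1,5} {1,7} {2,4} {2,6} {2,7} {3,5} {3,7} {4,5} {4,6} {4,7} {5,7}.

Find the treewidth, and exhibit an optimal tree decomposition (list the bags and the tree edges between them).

Every bag has size at most 3, so the width is 3 − 1 = 2 and tw(G) ≤ 2. For the lower bound, the 3 vertices {2, 4, 6} are pairwise adjacent, and any tree decomposition puts a clique entirely inside one bag — forcing width ≥ 2. Combining the bounds, tw(G) = 2.

Treewidth 2.
One optimal decomposition is:
Bags: B1 = {4, 5, 7}  B2 = {2, 4, 7}  B3 = {1, 5, 7}  B4 = {2, 4, 6}  B5 = {3, 5, 7}
Tree: B1–B2, B1–B3, B2–B4, B1–B5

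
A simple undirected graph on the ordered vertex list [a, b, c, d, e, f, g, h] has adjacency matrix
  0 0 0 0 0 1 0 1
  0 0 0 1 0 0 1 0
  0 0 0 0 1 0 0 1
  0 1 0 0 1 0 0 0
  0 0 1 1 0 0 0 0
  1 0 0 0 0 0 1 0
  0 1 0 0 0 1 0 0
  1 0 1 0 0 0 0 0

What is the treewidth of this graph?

A width-2 tree decomposition is:
Bags: B1 = {b, d, g}  B2 = {d, f, g}  B3 = {a, d, f}  B4 = {a, d, h}  B5 = {c, d, h}  B6 = {c, d, e}
Tree: B1–B2, B2–B3, B3–B4, B4–B5, B5–B6
Every bag has size at most 3, so the width is 3 − 1 = 2 and tw(G) ≤ 2. For the lower bound, G contains the cycle d–b–g–f–a–h–c–e–d, so G is not a forest; only forests have treewidth ≤ 1, hence tw(G) ≥ 2. Therefore the treewidth is 2.

2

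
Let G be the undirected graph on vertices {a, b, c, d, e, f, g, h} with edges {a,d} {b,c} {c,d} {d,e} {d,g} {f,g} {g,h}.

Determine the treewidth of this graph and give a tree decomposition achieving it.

The largest bag has 2 vertices, giving width 1; this decomposition certifies tw(G) ≤ 1. Since G has at least one edge (e.g. d–g), it is not an edgeless graph, so tw(G) ≥ 1. Combining the bounds, tw(G) = 1.

Treewidth 1.
Bags: B1 = {d, g}  B2 = {c, d}  B3 = {g, h}  B4 = {d, e}  B5 = {a, d}  B6 = {b, c}  B7 = {f, g}
Tree: B1–B2, B1–B3, B2–B4, B1–B5, B2–B6, B1–B7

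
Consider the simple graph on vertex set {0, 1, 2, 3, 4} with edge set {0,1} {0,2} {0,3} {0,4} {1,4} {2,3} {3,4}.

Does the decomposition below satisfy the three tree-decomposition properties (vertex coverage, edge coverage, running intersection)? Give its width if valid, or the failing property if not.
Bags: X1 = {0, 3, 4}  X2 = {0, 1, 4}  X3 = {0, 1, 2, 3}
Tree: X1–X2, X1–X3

No — bags containing vertex 1 are not connected in the tree.

A tree decomposition must satisfy three properties: every vertex lies in some bag; for every edge, both endpoints lie together in some bag; and for every vertex, the bags containing it form a connected subtree. Here bags containing vertex 1 are not connected in the tree, so the decomposition is invalid.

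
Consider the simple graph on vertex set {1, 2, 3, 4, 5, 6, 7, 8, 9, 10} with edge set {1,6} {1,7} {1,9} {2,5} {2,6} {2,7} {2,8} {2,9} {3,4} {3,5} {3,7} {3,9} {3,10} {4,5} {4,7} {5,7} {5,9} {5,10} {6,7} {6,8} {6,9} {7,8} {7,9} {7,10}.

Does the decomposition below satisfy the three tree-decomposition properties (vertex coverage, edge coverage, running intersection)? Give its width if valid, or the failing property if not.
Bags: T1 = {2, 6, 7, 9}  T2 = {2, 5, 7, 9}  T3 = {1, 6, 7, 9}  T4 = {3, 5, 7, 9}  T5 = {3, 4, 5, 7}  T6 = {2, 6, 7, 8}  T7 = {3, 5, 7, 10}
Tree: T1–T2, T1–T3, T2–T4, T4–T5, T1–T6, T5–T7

Vertex coverage: the bags together contain {1, 2, 3, 4, 5, 6, 7, 8, 9, 10}, the full vertex set. Edge coverage: each edge of G has both endpoints in at least one bag. Running intersection: for every vertex, the bags containing it form a connected subtree. All three properties hold, so this is a valid tree decomposition of width max|bag| − 1 = 3, and hence tw(G) ≤ 3.

Yes; width 3.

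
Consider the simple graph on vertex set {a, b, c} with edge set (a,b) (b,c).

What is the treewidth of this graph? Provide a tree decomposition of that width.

Treewidth 1.
Bags: B1 = {a, b}  B2 = {b, c}
Tree: B1–B2

Each bag holds 2 vertices, so the decomposition has width 1, which upper-bounds the treewidth. G has an edge, so its treewidth is at least 1. Therefore the treewidth is 1.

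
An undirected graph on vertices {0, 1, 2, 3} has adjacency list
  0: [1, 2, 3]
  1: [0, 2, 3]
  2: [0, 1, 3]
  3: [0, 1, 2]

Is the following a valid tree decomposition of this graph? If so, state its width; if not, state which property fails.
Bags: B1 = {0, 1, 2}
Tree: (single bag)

No — vertex 3 appears in no bag.

A tree decomposition must satisfy three properties: every vertex lies in some bag; for every edge, both endpoints lie together in some bag; and for every vertex, the bags containing it form a connected subtree. Here vertex 3 appears in no bag, so the decomposition is invalid.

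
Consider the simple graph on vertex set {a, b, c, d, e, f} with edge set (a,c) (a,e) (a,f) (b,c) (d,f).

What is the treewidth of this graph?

1

A width-1 tree decomposition is:
Bags: B1 = {a, f}  B2 = {a, e}  B3 = {a, c}  B4 = {d, f}  B5 = {b, c}
Tree: B1–B2, B2–B3, B1–B4, B3–B5
Each bag holds 2 vertices, so the decomposition has width 1, which upper-bounds the treewidth. Since G has at least one edge (e.g. a–f), it is not an edgeless graph, so tw(G) ≥ 1. The upper and lower bounds meet at 1, so that is the treewidth.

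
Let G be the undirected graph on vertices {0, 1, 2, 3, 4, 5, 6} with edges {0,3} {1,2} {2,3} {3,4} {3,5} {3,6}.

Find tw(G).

1

A width-1 tree decomposition is:
Bags: B1 = {0, 3}  B2 = {3, 6}  B3 = {3, 4}  B4 = {2, 3}  B5 = {1, 2}  B6 = {3, 5}
Tree: B1–B2, B2–B3, B1–B4, B4–B5, B1–B6
The largest bag has 2 vertices, giving width 1; this decomposition certifies tw(G) ≤ 1. Any graph with an edge has treewidth ≥ 1, and G has the edge 0–3. Hence tw(G) = 1 exactly.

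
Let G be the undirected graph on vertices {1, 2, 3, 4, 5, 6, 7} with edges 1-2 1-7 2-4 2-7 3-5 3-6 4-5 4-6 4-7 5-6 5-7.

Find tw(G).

2

A width-2 tree decomposition is:
Bags: B1 = {4, 5, 6}  B2 = {4, 5, 7}  B3 = {2, 4, 7}  B4 = {3, 5, 6}  B5 = {1, 2, 7}
Tree: B1–B2, B2–B3, B1–B4, B3–B5
Each bag holds 3 vertices, so the decomposition has width 2, which upper-bounds the treewidth. For the lower bound, the 3 vertices {1, 2, 7} are pairwise adjacent, and any tree decomposition puts a clique entirely inside one bag — forcing width ≥ 2. The upper and lower bounds meet at 2, so that is the treewidth.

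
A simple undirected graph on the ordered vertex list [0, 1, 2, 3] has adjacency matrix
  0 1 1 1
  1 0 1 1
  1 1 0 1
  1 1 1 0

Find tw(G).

3

A width-3 tree decomposition is:
Bags: B1 = {0, 1, 2, 3}
Tree: (single bag)
With just one bag of size 4, the width is 4 − 1 = 3, so tw(G) ≤ 3. Conversely, {0, 1, 2, 3} is a clique of size 4, and the vertices of any clique must share a bag in every tree decomposition; so some bag has ≥ 4 vertices and tw(G) ≥ 3. The upper and lower bounds meet at 3, so that is the treewidth.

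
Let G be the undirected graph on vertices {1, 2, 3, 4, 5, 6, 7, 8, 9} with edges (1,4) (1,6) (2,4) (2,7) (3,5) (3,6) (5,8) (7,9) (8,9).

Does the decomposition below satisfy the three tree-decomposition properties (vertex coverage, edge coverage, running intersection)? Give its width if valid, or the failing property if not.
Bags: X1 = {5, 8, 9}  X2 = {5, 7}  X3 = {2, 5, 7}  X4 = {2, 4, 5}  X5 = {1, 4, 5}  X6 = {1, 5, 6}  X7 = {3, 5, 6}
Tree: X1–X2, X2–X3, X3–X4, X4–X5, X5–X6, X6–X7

A tree decomposition must satisfy three properties: every vertex lies in some bag; for every edge, both endpoints lie together in some bag; and for every vertex, the bags containing it form a connected subtree. Here edge (9,7) lies in no bag, so the decomposition is invalid.

No — edge (9,7) lies in no bag.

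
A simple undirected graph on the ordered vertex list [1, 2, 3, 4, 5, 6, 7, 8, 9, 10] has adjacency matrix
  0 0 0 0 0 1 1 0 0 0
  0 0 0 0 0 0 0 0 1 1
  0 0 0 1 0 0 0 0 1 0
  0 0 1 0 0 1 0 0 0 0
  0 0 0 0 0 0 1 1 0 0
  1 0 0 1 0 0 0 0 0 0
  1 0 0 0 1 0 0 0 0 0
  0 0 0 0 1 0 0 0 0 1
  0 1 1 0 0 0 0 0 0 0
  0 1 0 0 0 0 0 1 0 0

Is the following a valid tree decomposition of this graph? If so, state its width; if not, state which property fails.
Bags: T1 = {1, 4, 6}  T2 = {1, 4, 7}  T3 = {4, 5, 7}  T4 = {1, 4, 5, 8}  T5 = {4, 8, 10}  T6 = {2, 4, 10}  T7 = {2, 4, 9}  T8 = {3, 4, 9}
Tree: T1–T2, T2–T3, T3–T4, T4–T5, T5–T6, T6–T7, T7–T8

No — bags containing vertex 1 are not connected in the tree.

A tree decomposition must satisfy three properties: every vertex lies in some bag; for every edge, both endpoints lie together in some bag; and for every vertex, the bags containing it form a connected subtree. Here bags containing vertex 1 are not connected in the tree, so the decomposition is invalid.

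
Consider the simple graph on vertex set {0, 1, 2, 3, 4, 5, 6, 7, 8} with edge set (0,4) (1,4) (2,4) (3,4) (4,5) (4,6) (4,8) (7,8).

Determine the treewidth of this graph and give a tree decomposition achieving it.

Every bag has size at most 2, so the width is 2 − 1 = 1 and tw(G) ≤ 1. Since G has at least one edge (e.g. 2–4), it is not an edgeless graph, so tw(G) ≥ 1. Hence tw(G) = 1 exactly.

Treewidth 1.
One optimal decomposition is:
Bags: B1 = {2, 4}  B2 = {4, 5}  B3 = {4, 8}  B4 = {7, 8}  B5 = {4, 6}  B6 = {1, 4}  B7 = {3, 4}  B8 = {0, 4}
Tree: B1–B2, B1–B3, B3–B4, B1–B5, B3–B6, B3–B7, B6–B8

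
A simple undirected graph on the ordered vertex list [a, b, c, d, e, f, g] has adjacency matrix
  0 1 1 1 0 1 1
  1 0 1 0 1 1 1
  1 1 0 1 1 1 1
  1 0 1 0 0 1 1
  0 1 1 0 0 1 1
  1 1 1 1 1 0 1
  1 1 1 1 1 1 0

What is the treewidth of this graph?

4

A width-4 tree decomposition is:
Bags: B1 = {a, c, d, f, g}  B2 = {a, b, c, f, g}  B3 = {b, c, e, f, g}
Tree: B1–B2, B2–B3
Each bag holds 5 vertices, so the decomposition has width 4, which upper-bounds the treewidth. On the other hand G contains the 5-clique {b, c, e, f, g}. A clique must lie in a single bag of any decomposition, so no decomposition can have width below 4. Therefore the treewidth is 4.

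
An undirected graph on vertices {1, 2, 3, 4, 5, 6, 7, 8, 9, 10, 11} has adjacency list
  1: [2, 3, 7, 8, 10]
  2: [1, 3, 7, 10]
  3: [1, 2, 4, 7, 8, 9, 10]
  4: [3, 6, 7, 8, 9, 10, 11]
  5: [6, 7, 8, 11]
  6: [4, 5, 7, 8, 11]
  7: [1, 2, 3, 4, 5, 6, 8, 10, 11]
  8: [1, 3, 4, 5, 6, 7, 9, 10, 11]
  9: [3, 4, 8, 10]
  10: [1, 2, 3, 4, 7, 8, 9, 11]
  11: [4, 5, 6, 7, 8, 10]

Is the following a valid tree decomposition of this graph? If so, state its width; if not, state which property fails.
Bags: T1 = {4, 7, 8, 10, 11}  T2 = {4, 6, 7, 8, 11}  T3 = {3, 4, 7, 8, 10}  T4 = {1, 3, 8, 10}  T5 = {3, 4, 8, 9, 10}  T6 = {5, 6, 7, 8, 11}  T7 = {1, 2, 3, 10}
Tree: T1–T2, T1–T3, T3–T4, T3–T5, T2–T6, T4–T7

A tree decomposition must satisfy three properties: every vertex lies in some bag; for every edge, both endpoints lie together in some bag; and for every vertex, the bags containing it form a connected subtree. Here edge (7,1) lies in no bag, so the decomposition is invalid.

No — edge (7,1) lies in no bag.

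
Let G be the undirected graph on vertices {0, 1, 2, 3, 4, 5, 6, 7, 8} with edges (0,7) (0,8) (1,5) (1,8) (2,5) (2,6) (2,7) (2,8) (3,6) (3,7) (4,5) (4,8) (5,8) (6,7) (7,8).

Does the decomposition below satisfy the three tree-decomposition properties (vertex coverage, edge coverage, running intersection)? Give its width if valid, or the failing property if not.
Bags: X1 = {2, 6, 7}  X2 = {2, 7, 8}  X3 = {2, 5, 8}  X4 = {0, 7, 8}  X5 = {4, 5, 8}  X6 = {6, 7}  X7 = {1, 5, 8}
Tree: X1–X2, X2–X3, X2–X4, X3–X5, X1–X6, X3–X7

A tree decomposition must satisfy three properties: every vertex lies in some bag; for every edge, both endpoints lie together in some bag; and for every vertex, the bags containing it form a connected subtree. Here vertex 3 appears in no bag, so the decomposition is invalid.

No — vertex 3 appears in no bag.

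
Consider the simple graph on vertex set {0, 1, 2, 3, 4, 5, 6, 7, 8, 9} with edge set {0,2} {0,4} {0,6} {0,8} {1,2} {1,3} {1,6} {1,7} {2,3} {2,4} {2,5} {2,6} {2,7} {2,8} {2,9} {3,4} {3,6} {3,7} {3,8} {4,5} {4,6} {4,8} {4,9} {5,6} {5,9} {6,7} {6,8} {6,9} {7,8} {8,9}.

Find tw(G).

4

A width-4 tree decomposition is:
Bags: B1 = {2, 4, 5, 6, 9}  B2 = {2, 4, 6, 8, 9}  B3 = {2, 3, 4, 6, 8}  B4 = {2, 3, 6, 7, 8}  B5 = {1, 2, 3, 6, 7}  B6 = {0, 2, 4, 6, 8}
Tree: B1–B2, B2–B3, B3–B4, B4–B5, B2–B6
The largest bag has 5 vertices, giving width 4; this decomposition certifies tw(G) ≤ 4. Conversely, {1, 2, 3, 6, 7} is a clique of size 5, and the vertices of any clique must share a bag in every tree decomposition; so some bag has ≥ 5 vertices and tw(G) ≥ 4. Hence tw(G) = 4 exactly.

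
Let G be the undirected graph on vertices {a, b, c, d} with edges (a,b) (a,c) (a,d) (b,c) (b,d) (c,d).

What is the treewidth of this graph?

A width-3 tree decomposition is:
Bags: B1 = {a, b, c, d}
Tree: (single bag)
A single bag containing all 4 vertices is trivially a valid decomposition of width 3. For the lower bound, the 4 vertices {a, b, c, d} are pairwise adjacent, and any tree decomposition puts a clique entirely inside one bag — forcing width ≥ 3. Hence tw(G) = 3 exactly.

3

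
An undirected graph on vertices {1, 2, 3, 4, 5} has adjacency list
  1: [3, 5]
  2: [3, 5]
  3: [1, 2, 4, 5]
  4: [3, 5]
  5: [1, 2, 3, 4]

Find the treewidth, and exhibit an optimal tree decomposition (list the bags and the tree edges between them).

Treewidth 2.
One such decomposition:
Bags: B1 = {3, 4, 5}  B2 = {1, 3, 5}  B3 = {2, 3, 5}
Tree: B1–B2, B1–B3

Each bag holds 3 vertices, so the decomposition has width 2, which upper-bounds the treewidth. Conversely, {1, 3, 5} is a clique of size 3, and the vertices of any clique must share a bag in every tree decomposition; so some bag has ≥ 3 vertices and tw(G) ≥ 2. Hence tw(G) = 2 exactly.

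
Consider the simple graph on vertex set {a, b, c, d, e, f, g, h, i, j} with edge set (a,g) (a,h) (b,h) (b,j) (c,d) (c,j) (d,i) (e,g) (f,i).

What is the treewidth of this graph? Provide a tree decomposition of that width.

Every bag has size at most 2, so the width is 2 − 1 = 1 and tw(G) ≤ 1. Since G has at least one edge (e.g. e–g), it is not an edgeless graph, so tw(G) ≥ 1. Combining the bounds, tw(G) = 1.

Treewidth 1.
One optimal decomposition is:
Bags: B1 = {e, g}  B2 = {a, g}  B3 = {a, h}  B4 = {b, h}  B5 = {b, j}  B6 = {c, j}  B7 = {c, d}  B8 = {d, i}  B9 = {f, i}
Tree: B1–B2, B2–B3, B3–B4, B4–B5, B5–B6, B6–B7, B7–B8, B8–B9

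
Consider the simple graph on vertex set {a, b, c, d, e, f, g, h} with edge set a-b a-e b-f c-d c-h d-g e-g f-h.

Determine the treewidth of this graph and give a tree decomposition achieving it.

Treewidth 2.
Bags: B1 = {b, f, h}  B2 = {a, b, h}  B3 = {a, e, h}  B4 = {e, g, h}  B5 = {d, g, h}  B6 = {c, d, h}
Tree: B1–B2, B2–B3, B3–B4, B4–B5, B5–B6

The largest bag has 3 vertices, giving width 2; this decomposition certifies tw(G) ≤ 2. The edges h–f–b–a–e–g–d–c–h form a cycle, so G is not a tree and its treewidth is at least 2. Therefore the treewidth is 2.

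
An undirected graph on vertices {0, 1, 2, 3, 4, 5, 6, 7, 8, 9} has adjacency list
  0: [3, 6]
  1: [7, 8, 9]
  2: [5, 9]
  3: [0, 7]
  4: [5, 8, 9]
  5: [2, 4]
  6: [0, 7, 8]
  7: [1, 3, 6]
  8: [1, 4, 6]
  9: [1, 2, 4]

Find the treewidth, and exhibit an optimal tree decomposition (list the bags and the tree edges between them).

Treewidth 2.
Bags: B1 = {2, 4, 5}  B2 = {2, 4, 9}  B3 = {4, 8, 9}  B4 = {1, 8, 9}  B5 = {1, 6, 8}  B6 = {1, 6, 7}  B7 = {0, 6, 7}  B8 = {0, 3, 7}
Tree: B1–B2, B2–B3, B3–B4, B4–B5, B5–B6, B6–B7, B7–B8

Every bag has size at most 3, so the width is 3 − 1 = 2 and tw(G) ≤ 2. The edges 5–2–9–4–5 form a cycle, so G is not a tree and its treewidth is at least 2. Hence tw(G) = 2 exactly.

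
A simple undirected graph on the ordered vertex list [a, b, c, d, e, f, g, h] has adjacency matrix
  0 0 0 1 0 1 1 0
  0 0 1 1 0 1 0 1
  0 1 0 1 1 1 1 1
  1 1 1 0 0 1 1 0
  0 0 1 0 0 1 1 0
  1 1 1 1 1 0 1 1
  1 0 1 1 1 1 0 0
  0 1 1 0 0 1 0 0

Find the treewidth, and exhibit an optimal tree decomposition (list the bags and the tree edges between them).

Treewidth 3.
Bags: B1 = {c, d, f, g}  B2 = {a, d, f, g}  B3 = {b, c, d, f}  B4 = {b, c, f, h}  B5 = {c, e, f, g}
Tree: B1–B2, B1–B3, B3–B4, B1–B5

Each bag holds 4 vertices, so the decomposition has width 3, which upper-bounds the treewidth. For the lower bound, the 4 vertices {c, d, f, g} are pairwise adjacent, and any tree decomposition puts a clique entirely inside one bag — forcing width ≥ 3. Combining the bounds, tw(G) = 3.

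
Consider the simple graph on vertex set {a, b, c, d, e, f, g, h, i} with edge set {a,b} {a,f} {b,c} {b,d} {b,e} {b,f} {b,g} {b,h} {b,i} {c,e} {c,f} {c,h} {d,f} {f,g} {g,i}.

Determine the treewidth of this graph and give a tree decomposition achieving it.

Treewidth 2.
One such decomposition:
Bags: B1 = {a, b, f}  B2 = {b, f, g}  B3 = {b, c, f}  B4 = {b, c, e}  B5 = {b, g, i}  B6 = {b, c, h}  B7 = {b, d, f}
Tree: B1–B2, B1–B3, B3–B4, B2–B5, B3–B6, B1–B7

The largest bag has 3 vertices, giving width 2; this decomposition certifies tw(G) ≤ 2. Conversely, {b, c, e} is a clique of size 3, and the vertices of any clique must share a bag in every tree decomposition; so some bag has ≥ 3 vertices and tw(G) ≥ 2. The upper and lower bounds meet at 2, so that is the treewidth.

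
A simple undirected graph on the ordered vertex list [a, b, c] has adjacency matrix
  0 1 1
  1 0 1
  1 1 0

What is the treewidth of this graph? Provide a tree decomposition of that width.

Treewidth 2.
One such decomposition:
Bags: B1 = {a, b, c}
Tree: (single bag)

A single bag containing all 3 vertices is trivially a valid decomposition of width 2. For the lower bound, the 3 vertices {a, b, c} are pairwise adjacent, and any tree decomposition puts a clique entirely inside one bag — forcing width ≥ 2. Combining the bounds, tw(G) = 2.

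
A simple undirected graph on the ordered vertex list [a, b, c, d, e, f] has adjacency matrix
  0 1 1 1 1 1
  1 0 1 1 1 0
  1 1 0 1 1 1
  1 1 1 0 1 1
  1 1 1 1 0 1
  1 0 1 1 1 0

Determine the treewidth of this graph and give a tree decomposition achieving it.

Treewidth 4.
One such decomposition:
Bags: B1 = {a, c, d, e, f}  B2 = {a, b, c, d, e}
Tree: B1–B2

Every bag has size at most 5, so the width is 5 − 1 = 4 and tw(G) ≤ 4. Conversely, {a, c, d, e, f} is a clique of size 5, and the vertices of any clique must share a bag in every tree decomposition; so some bag has ≥ 5 vertices and tw(G) ≥ 4. Therefore the treewidth is 4.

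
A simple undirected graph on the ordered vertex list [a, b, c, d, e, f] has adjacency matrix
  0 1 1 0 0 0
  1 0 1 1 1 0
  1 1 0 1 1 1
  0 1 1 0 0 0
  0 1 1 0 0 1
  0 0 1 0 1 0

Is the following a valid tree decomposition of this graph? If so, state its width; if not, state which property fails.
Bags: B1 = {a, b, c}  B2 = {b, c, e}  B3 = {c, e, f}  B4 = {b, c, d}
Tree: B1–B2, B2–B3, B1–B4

Vertex coverage: the bags together contain {a, b, c, d, e, f}, the full vertex set. Edge coverage: each edge of G has both endpoints in at least one bag. Running intersection: for every vertex, the bags containing it form a connected subtree. All three properties hold, so this is a valid tree decomposition of width max|bag| − 1 = 2, and hence tw(G) ≤ 2.

Yes; width 2.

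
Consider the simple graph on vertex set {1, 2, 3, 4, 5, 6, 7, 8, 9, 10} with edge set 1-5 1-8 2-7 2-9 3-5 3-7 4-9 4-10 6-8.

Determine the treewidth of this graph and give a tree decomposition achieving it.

Treewidth 1.
Bags: B1 = {4, 10}  B2 = {4, 9}  B3 = {2, 9}  B4 = {2, 7}  B5 = {3, 7}  B6 = {3, 5}  B7 = {1, 5}  B8 = {1, 8}  B9 = {6, 8}
Tree: B1–B2, B2–B3, B3–B4, B4–B5, B5–B6, B6–B7, B7–B8, B8–B9

The largest bag has 2 vertices, giving width 1; this decomposition certifies tw(G) ≤ 1. G has an edge, so its treewidth is at least 1. Combining the bounds, tw(G) = 1.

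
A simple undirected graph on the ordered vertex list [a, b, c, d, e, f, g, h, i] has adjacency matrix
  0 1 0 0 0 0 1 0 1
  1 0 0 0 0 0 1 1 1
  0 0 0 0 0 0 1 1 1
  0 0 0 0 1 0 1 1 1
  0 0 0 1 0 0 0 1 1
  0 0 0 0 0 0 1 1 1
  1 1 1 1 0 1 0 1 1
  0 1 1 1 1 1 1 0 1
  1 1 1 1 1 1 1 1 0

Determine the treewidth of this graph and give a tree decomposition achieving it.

Every bag has size at most 4, so the width is 4 − 1 = 3 and tw(G) ≤ 3. Conversely, {d, g, h, i} is a clique of size 4, and the vertices of any clique must share a bag in every tree decomposition; so some bag has ≥ 4 vertices and tw(G) ≥ 3. Combining the bounds, tw(G) = 3.

Treewidth 3.
One such decomposition:
Bags: B1 = {d, g, h, i}  B2 = {d, e, h, i}  B3 = {b, g, h, i}  B4 = {f, g, h, i}  B5 = {a, b, g, i}  B6 = {c, g, h, i}
Tree: B1–B2, B1–B3, B3–B4, B3–B5, B3–B6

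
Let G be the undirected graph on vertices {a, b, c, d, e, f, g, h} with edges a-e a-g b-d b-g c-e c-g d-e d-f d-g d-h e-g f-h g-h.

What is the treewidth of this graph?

2

A width-2 tree decomposition is:
Bags: B1 = {a, e, g}  B2 = {c, e, g}  B3 = {d, e, g}  B4 = {d, g, h}  B5 = {b, d, g}  B6 = {d, f, h}
Tree: B1–B2, B1–B3, B3–B4, B3–B5, B4–B6
Every bag has size at most 3, so the width is 3 − 1 = 2 and tw(G) ≤ 2. For the lower bound, the 3 vertices {d, e, g} are pairwise adjacent, and any tree decomposition puts a clique entirely inside one bag — forcing width ≥ 2. Hence tw(G) = 2 exactly.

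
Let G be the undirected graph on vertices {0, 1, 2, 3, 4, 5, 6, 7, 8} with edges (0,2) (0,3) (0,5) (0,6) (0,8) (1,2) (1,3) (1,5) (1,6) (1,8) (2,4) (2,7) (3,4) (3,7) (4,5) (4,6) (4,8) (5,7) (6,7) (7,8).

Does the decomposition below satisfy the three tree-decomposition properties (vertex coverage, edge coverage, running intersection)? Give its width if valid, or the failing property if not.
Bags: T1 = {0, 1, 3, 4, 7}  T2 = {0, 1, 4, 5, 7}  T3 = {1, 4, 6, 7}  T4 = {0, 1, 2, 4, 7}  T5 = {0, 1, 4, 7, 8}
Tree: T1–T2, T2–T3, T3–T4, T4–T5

A tree decomposition must satisfy three properties: every vertex lies in some bag; for every edge, both endpoints lie together in some bag; and for every vertex, the bags containing it form a connected subtree. Here edge (0,6) lies in no bag, so the decomposition is invalid.

No — edge (0,6) lies in no bag.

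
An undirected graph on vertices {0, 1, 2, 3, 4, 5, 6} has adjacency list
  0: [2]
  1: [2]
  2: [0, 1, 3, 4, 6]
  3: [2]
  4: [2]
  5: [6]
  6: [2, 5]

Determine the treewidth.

A width-1 tree decomposition is:
Bags: B1 = {0, 2}  B2 = {2, 6}  B3 = {2, 4}  B4 = {2, 3}  B5 = {5, 6}  B6 = {1, 2}
Tree: B1–B2, B1–B3, B3–B4, B2–B5, B1–B6
Each bag holds 2 vertices, so the decomposition has width 1, which upper-bounds the treewidth. Any graph with an edge has treewidth ≥ 1, and G has the edge 2–0. Hence tw(G) = 1 exactly.

1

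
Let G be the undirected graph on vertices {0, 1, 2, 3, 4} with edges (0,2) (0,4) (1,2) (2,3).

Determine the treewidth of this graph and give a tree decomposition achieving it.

Treewidth 1.
One such decomposition:
Bags: B1 = {0, 2}  B2 = {1, 2}  B3 = {2, 3}  B4 = {0, 4}
Tree: B1–B2, B1–B3, B1–B4

Every bag has size at most 2, so the width is 2 − 1 = 1 and tw(G) ≤ 1. Since G has at least one edge (e.g. 2–0), it is not an edgeless graph, so tw(G) ≥ 1. Hence tw(G) = 1 exactly.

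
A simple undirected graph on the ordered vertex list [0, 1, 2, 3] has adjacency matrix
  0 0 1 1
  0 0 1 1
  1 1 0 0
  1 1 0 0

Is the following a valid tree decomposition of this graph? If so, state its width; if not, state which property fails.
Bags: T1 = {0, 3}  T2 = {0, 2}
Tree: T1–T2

A tree decomposition must satisfy three properties: every vertex lies in some bag; for every edge, both endpoints lie together in some bag; and for every vertex, the bags containing it form a connected subtree. Here vertex 1 appears in no bag, so the decomposition is invalid.

No — vertex 1 appears in no bag.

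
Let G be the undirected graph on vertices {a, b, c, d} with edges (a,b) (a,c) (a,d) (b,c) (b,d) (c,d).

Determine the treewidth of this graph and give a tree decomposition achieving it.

With just one bag of size 4, the width is 4 − 1 = 3, so tw(G) ≤ 3. On the other hand G contains the 4-clique {a, b, c, d}. A clique must lie in a single bag of any decomposition, so no decomposition can have width below 3. Combining the bounds, tw(G) = 3.

Treewidth 3.
One optimal decomposition is:
Bags: B1 = {a, b, c, d}
Tree: (single bag)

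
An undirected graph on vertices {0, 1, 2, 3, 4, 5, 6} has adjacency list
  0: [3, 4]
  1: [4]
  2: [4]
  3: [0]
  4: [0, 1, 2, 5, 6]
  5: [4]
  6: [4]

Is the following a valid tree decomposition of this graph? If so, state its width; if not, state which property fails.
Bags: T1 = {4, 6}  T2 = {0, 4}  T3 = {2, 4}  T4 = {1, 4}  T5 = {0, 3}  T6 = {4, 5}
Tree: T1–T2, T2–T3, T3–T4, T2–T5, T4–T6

Yes; width 1.

Vertex coverage: the bags together contain {0, 1, 2, 3, 4, 5, 6}, the full vertex set. Edge coverage: each edge of G has both endpoints in at least one bag. Running intersection: for every vertex, the bags containing it form a connected subtree. All three properties hold, so this is a valid tree decomposition of width max|bag| − 1 = 1, and hence tw(G) ≤ 1.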